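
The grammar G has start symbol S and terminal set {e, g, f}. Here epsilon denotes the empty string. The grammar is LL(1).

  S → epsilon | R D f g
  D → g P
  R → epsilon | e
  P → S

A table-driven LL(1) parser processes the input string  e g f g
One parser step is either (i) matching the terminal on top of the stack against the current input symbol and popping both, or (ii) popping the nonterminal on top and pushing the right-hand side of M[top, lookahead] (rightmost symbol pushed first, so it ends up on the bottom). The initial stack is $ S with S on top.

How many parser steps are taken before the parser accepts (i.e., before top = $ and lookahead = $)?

9

     Stack      Input      Action
  1  $ S        e g f g $  expand S → R D f g
  2  $ g f D R  e g f g $  expand R → e
  3  $ g f D e  e g f g $  match e
  4  $ g f D    g f g $    expand D → g P
  5  $ g f P g  g f g $    match g
  6  $ g f P    f g $      expand P → S
  7  $ g f S    f g $      expand S → epsilon
  8  $ g f      f g $      match f
  9  $ g        g $        match g
Accept reached after 9 steps.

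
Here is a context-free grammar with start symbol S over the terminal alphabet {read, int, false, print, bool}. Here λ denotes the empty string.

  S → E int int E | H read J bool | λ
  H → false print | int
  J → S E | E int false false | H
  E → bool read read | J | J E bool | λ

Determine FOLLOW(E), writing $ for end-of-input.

FIRST(H) = {false, int}
FIRST(S) = {λ, bool, false, int}  (via E int int E, H read J bool)
FIRST(J) = {λ, bool, false, int}  (via S E, E int false false, H)
FIRST(E) = {λ, bool, false, int}  (via J, J E bool)
FOLLOW(S) includes $ since S is the start symbol.
FOLLOW(S): in J→S E, S is followed by E with FIRST {λ, bool, false, int}; in J→S E, the suffix after S is nullable, so FOLLOW(S) ⊇ FOLLOW(J) = {$, bool, false, int}. Thus FOLLOW(S) = {$, bool, false, int}.
FOLLOW(H): in S→H read J bool, H is followed by read J bool with FIRST {read}; in J→H, the suffix after H is empty, so FOLLOW(H) ⊇ FOLLOW(J) = {$, bool, false, int}. Thus FOLLOW(H) = {$, bool, false, int, read}.
FOLLOW(J): in S→H read J bool, J is followed by bool with FIRST {bool}; in E→J, the suffix after J is empty, so FOLLOW(J) ⊇ FOLLOW(E) = {$, bool, false, int}; in E→J E bool, J is followed by E bool with FIRST {bool, false, int}. Thus FOLLOW(J) = {$, bool, false, int}.
FOLLOW(E): in S→E int int E (occurrence 1), E is followed by int int E with FIRST {int}; in S→E int int E (occurrence 2), the suffix after E is empty, so FOLLOW(E) ⊇ FOLLOW(S) = {$, bool, false, int}; in J→S E, the suffix after E is empty, so FOLLOW(E) ⊇ FOLLOW(J) = {$, bool, false, int}; in J→E int false false, E is followed by int false false with FIRST {int}; in E→J E bool, E is followed by bool with FIRST {bool}. Thus FOLLOW(E) = {$, bool, false, int}.

{$, bool, false, int}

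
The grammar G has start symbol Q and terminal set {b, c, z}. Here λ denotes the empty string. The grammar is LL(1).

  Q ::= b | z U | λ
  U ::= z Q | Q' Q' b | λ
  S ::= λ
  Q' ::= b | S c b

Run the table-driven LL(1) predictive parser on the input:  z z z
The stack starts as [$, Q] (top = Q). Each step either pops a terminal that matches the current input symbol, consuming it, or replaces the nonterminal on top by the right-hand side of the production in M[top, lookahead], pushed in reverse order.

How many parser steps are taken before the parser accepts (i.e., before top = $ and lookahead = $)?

step 1: stack=$ Q  input=z z z $  — expand Q ::= z U
step 2: stack=$ U z  input=z z z $  — match z
step 3: stack=$ U  input=z z $  — expand U ::= z Q
step 4: stack=$ Q z  input=z z $  — match z
step 5: stack=$ Q  input=z $  — expand Q ::= z U
step 6: stack=$ U z  input=z $  — match z
step 7: stack=$ U  input=$  — expand U ::= λ
Accept reached after 7 steps.

7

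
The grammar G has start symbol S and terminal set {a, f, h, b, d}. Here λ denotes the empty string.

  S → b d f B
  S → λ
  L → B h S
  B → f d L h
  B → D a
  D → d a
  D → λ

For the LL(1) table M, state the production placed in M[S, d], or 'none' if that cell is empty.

none

FIRST(S): from S→b d f B we get {b}; from S→λ we get {λ}. So FIRST(S) = {λ, b}.
FIRST(D): from D→d a we get {d}; from D→λ we get {λ}. So FIRST(D) = {λ, d}.
FIRST(B): from B→f d L h we get {f}; from B→D a we get {a, d}. So FIRST(B) = {a, d, f}.
FIRST(L): from L→B h S we get {a, d, f}. So FIRST(L) = {a, d, f}.
FOLLOW(S) includes $ since S is the start symbol.
FOLLOW(L): in B→f d L h, L is followed by h with FIRST {h}. Thus FOLLOW(L) = {h}.
FOLLOW(S): in L→B h S, the suffix after S is empty, so FOLLOW(S) ⊇ FOLLOW(L) = {h}. Thus FOLLOW(S) = {$, h}.
For S → b d f B: FIRST(b d f B) = {b}, so it goes in M[S, t] for t ∈ {b}.
For S → λ: FIRST(λ) = {λ}, so it goes in M[S, t] for t ∈ {}; since λ ∈ FIRST, also for every t ∈ FOLLOW(S) = {$, h}.
None of these place a production in M[S, d].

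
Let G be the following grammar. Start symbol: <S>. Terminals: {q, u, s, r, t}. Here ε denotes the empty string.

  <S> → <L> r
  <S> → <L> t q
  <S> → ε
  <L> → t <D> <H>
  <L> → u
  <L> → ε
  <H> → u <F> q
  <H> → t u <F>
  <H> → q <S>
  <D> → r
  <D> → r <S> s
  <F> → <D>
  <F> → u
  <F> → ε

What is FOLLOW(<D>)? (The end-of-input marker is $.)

{q, r, t, u}

FIRST(<L>) = {ε, t, u}
FIRST(<H>) = {q, t, u}
FIRST(<D>) = {r}
FIRST(<S>) = {ε, r, t, u}  (via <L> r, <L> t q)
FIRST(<F>) = {ε, r, u}  (via <D>)
FOLLOW(<S>) includes $ since <S> is the start symbol.
FOLLOW(<L>): in <S>→<L> r, <L> is followed by r with FIRST {r}; in <S>→<L> t q, <L> is followed by t q with FIRST {t}. Thus FOLLOW(<L>) = {r, t}.
FOLLOW(<H>): in <L>→t <D> <H>, the suffix after <H> is empty, so FOLLOW(<H>) ⊇ FOLLOW(<L>) = {r, t}. Thus FOLLOW(<H>) = {r, t}.
FOLLOW(<S>): in <H>→q <S>, the suffix after <S> is empty, so FOLLOW(<S>) ⊇ FOLLOW(<H>) = {r, t}; in <D>→r <S> s, <S> is followed by s with FIRST {s}. Thus FOLLOW(<S>) = {$, r, s, t}.
FOLLOW(<F>): in <H>→u <F> q, <F> is followed by q with FIRST {q}; in <H>→t u <F>, the suffix after <F> is empty, so FOLLOW(<F>) ⊇ FOLLOW(<H>) = {r, t}. Thus FOLLOW(<F>) = {q, r, t}.
FOLLOW(<D>): in <L>→t <D> <H>, <D> is followed by <H> with FIRST {q, t, u}; in <F>→<D>, the suffix after <D> is empty, so FOLLOW(<D>) ⊇ FOLLOW(<F>) = {q, r, t}. Thus FOLLOW(<D>) = {q, r, t, u}.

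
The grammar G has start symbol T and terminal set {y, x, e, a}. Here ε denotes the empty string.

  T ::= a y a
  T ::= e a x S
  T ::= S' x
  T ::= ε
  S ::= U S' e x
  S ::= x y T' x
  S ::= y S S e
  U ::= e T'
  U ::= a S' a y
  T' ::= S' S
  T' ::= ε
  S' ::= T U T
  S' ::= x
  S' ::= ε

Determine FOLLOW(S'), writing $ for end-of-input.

FIRST(U) = {a, e}
FIRST(S) = {a, e, x, y}  (via U S' e x)
FIRST(T) = {ε, a, e, x}  (via S' x)
FIRST(S') = {ε, a, e, x}  (via T U T)
FIRST(T') = {ε, a, e, x, y}  (via S' S)
FOLLOW(T) includes $ since T is the start symbol.
FOLLOW(S'): in T::=S' x, S' is followed by x with FIRST {x}; in S::=U S' e x, S' is followed by e x with FIRST {e}; in U::=a S' a y, S' is followed by a y with FIRST {a}; in T'::=S' S, S' is followed by S with FIRST {a, e, x, y}. Thus FOLLOW(S') = {a, e, x, y}.
FOLLOW(T): in S'::=T U T (occurrence 1), T is followed by U T with FIRST {a, e}; in S'::=T U T (occurrence 2), the suffix after T is empty, so FOLLOW(T) ⊇ FOLLOW(S') = {a, e, x, y}. Thus FOLLOW(T) = {$, a, e, x, y}.
FOLLOW(U): in S::=U S' e x, U is followed by S' e x with FIRST {a, e, x}; in S'::=T U T, U is followed by T with FIRST {ε, a, e, x}; in S'::=T U T, the suffix after U is nullable, so FOLLOW(U) ⊇ FOLLOW(S') = {a, e, x, y}. Thus FOLLOW(U) = {a, e, x, y}.
FOLLOW(T'): in S::=x y T' x, T' is followed by x with FIRST {x}; in U::=e T', the suffix after T' is empty, so FOLLOW(T') ⊇ FOLLOW(U) = {a, e, x, y}. Thus FOLLOW(T') = {a, e, x, y}.
FOLLOW(S): in T::=e a x S, the suffix after S is empty, so FOLLOW(S) ⊇ FOLLOW(T) = {$, a, e, x, y}; in S::=y S S e (occurrence 1), S is followed by S e with FIRST {a, e, x, y}; in S::=y S S e (occurrence 2), S is followed by e with FIRST {e}; in T'::=S' S, the suffix after S is empty, so FOLLOW(S) ⊇ FOLLOW(T') = {a, e, x, y}. Thus FOLLOW(S) = {$, a, e, x, y}.

{a, e, x, y}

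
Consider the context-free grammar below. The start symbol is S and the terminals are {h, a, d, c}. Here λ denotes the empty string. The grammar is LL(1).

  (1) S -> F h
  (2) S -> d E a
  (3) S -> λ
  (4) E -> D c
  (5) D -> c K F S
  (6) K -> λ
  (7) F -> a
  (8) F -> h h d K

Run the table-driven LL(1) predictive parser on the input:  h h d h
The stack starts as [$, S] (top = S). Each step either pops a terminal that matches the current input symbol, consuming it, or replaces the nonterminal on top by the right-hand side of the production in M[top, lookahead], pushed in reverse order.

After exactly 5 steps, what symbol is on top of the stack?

K

step 1: stack=$ S  input=h h d h $  — expand S -> F h
step 2: stack=$ h F  input=h h d h $  — expand F -> h h d K
step 3: stack=$ h K d h h  input=h h d h $  — match h
step 4: stack=$ h K d h  input=h d h $  — match h
step 5: stack=$ h K d  input=d h $  — match d
Stack after step 5: $ h K (top = K).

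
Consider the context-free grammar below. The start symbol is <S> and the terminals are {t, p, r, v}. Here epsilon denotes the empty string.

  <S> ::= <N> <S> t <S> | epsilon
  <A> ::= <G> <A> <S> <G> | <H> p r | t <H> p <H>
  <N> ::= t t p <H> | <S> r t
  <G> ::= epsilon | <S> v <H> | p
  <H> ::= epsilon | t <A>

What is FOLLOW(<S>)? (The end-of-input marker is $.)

FIRST(<H>) = {epsilon, t}
FIRST(<S>) = {epsilon, r, t}  (via <N> <S> t <S>)
FIRST(<N>) = {r, t}  (via <S> r t)
FIRST(<G>) = {epsilon, p, r, t, v}  (via <S> v <H>)
FIRST(<A>) = {p, r, t, v}  (via <G> <A> <S> <G>, <H> p r)
FOLLOW(<S>) includes $ since <S> is the start symbol.
FOLLOW(<N>): in <S>::=<N> <S> t <S>, <N> is followed by <S> t <S> with FIRST {r, t}. Thus FOLLOW(<N>) = {r, t}.
FOLLOW(<S>): in <S>::=<N> <S> t <S> (occurrence 1), <S> is followed by t <S> with FIRST {t}; in <S>::=<N> <S> t <S> (occurrence 2), the suffix after <S> is empty (adds nothing new); in <A>::=<G> <A> <S> <G>, <S> is followed by <G> with FIRST {epsilon, p, r, t, v}; in <A>::=<G> <A> <S> <G>, the suffix after <S> is nullable, so FOLLOW(<S>) ⊇ FOLLOW(<A>) = {p, r, t, v}; in <N>::=<S> r t, <S> is followed by r t with FIRST {r}; in <G>::=<S> v <H>, <S> is followed by v <H> with FIRST {v}. Thus FOLLOW(<S>) = {$, p, r, t, v}.
FOLLOW(<A>): in <A>::=<G> <A> <S> <G>, <A> is followed by <S> <G> with FIRST {epsilon, p, r, t, v}; in <A>::=<G> <A> <S> <G>, the suffix after <A> is nullable (adds nothing new); in <H>::=t <A>, the suffix after <A> is empty, so FOLLOW(<A>) ⊇ FOLLOW(<H>) = {p, r, t, v}. Thus FOLLOW(<A>) = {p, r, t, v}.
FOLLOW(<G>): in <A>::=<G> <A> <S> <G> (occurrence 1), <G> is followed by <A> <S> <G> with FIRST {p, r, t, v}; in <A>::=<G> <A> <S> <G> (occurrence 2), the suffix after <G> is empty, so FOLLOW(<G>) ⊇ FOLLOW(<A>) = {p, r, t, v}. Thus FOLLOW(<G>) = {p, r, t, v}.
FOLLOW(<H>): in <A>::=<H> p r, <H> is followed by p r with FIRST {p}; in <A>::=t <H> p <H> (occurrence 1), <H> is followed by p <H> with FIRST {p}; in <A>::=t <H> p <H> (occurrence 2), the suffix after <H> is empty, so FOLLOW(<H>) ⊇ FOLLOW(<A>) = {p, r, t, v}; in <N>::=t t p <H>, the suffix after <H> is empty, so FOLLOW(<H>) ⊇ FOLLOW(<N>) = {r, t}; in <G>::=<S> v <H>, the suffix after <H> is empty, so FOLLOW(<H>) ⊇ FOLLOW(<G>) = {p, r, t, v}. Thus FOLLOW(<H>) = {p, r, t, v}.

{$, p, r, t, v}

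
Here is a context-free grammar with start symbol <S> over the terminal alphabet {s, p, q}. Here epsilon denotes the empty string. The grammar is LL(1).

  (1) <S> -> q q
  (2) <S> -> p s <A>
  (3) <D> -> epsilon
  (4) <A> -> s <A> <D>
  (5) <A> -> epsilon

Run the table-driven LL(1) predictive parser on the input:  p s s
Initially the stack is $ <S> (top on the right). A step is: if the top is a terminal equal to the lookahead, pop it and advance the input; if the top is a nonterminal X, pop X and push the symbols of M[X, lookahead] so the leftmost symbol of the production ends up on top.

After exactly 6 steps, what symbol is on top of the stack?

step 1: stack=$ <S>  input=p s s $  — expand <S> -> p s <A>
step 2: stack=$ <A> s p  input=p s s $  — match p
step 3: stack=$ <A> s  input=s s $  — match s
step 4: stack=$ <A>  input=s $  — expand <A> -> s <A> <D>
step 5: stack=$ <D> <A> s  input=s $  — match s
step 6: stack=$ <D> <A>  input=$  — expand <A> -> epsilon
Stack after step 6: $ <D> (top = <D>).

<D>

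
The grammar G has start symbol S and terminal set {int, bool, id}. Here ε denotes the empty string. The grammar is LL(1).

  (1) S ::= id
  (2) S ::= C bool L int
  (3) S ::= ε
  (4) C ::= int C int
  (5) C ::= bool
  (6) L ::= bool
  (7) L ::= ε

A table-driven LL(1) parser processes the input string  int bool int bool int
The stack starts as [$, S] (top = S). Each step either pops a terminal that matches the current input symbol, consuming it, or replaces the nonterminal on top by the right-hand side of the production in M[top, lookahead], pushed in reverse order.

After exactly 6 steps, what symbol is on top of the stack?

     Stack                   Input                    Action
  1  $ S                     int bool int bool int $  expand S ::= C bool L int
  2  $ int L bool C          int bool int bool int $  expand C ::= int C int
  3  $ int L bool int C int  int bool int bool int $  match int
  4  $ int L bool int C      bool int bool int $      expand C ::= bool
  5  $ int L bool int bool   bool int bool int $      match bool
  6  $ int L bool int        int bool int $           match int
Stack after step 6: $ int L bool (top = bool).

bool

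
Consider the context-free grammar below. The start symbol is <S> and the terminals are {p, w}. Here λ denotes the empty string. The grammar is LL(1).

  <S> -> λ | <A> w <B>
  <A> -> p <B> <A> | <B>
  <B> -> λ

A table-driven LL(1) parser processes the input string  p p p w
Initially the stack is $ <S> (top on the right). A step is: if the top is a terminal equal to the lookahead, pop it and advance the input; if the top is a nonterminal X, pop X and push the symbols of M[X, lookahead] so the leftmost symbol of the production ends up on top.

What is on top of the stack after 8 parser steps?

step 1: stack=$ <S>  input=p p p w $  — expand <S> -> <A> w <B>
step 2: stack=$ <B> w <A>  input=p p p w $  — expand <A> -> p <B> <A>
step 3: stack=$ <B> w <A> <B> p  input=p p p w $  — match p
step 4: stack=$ <B> w <A> <B>  input=p p w $  — expand <B> -> λ
step 5: stack=$ <B> w <A>  input=p p w $  — expand <A> -> p <B> <A>
step 6: stack=$ <B> w <A> <B> p  input=p p w $  — match p
step 7: stack=$ <B> w <A> <B>  input=p w $  — expand <B> -> λ
step 8: stack=$ <B> w <A>  input=p w $  — expand <A> -> p <B> <A>
Stack after step 8: $ <B> w <A> <B> p (top = p).

p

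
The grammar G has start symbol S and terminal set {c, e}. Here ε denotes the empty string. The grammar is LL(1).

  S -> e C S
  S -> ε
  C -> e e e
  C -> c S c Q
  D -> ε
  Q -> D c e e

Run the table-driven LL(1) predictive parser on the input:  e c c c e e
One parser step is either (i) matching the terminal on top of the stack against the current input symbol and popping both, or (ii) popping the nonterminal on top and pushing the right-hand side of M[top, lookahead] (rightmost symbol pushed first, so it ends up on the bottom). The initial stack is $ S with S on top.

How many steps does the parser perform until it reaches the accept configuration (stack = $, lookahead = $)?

step 1: stack=$ S  input=e c c c e e $  — expand S -> e C S
step 2: stack=$ S C e  input=e c c c e e $  — match e
step 3: stack=$ S C  input=c c c e e $  — expand C -> c S c Q
step 4: stack=$ S Q c S c  input=c c c e e $  — match c
step 5: stack=$ S Q c S  input=c c e e $  — expand S -> ε
step 6: stack=$ S Q c  input=c c e e $  — match c
step 7: stack=$ S Q  input=c e e $  — expand Q -> D c e e
step 8: stack=$ S e e c D  input=c e e $  — expand D -> ε
step 9: stack=$ S e e c  input=c e e $  — match c
step 10: stack=$ S e e  input=e e $  — match e
step 11: stack=$ S e  input=e $  — match e
step 12: stack=$ S  input=$  — expand S -> ε
Accept reached after 12 steps.

12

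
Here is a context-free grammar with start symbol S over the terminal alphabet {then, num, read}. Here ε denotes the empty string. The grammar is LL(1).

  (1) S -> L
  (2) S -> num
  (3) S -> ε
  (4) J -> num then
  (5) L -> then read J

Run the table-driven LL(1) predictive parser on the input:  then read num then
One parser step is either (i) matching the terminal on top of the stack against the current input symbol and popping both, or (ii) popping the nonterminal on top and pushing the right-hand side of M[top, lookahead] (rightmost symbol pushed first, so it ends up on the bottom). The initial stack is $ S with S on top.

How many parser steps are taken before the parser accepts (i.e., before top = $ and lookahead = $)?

7

     Stack          Input                 Action
  1  $ S            then read num then $  expand S -> L
  2  $ L            then read num then $  expand L -> then read J
  3  $ J read then  then read num then $  match then
  4  $ J read       read num then $       match read
  5  $ J            num then $            expand J -> num then
  6  $ then num     num then $            match num
  7  $ then         then $                match then
Accept reached after 7 steps.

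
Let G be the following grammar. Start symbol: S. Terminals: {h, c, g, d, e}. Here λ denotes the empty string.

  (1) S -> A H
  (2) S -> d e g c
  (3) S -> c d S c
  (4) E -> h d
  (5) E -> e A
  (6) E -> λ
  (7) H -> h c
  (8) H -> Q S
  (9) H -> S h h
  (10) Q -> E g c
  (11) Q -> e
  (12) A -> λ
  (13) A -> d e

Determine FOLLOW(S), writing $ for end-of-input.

{$, c, h}

FIRST(E): from E->h d we get {h}; from E->e A we get {e}; from E->λ we get {λ}. So FIRST(E) = {λ, e, h}.
FIRST(A): from A->λ we get {λ}; from A->d e we get {d}. So FIRST(A) = {λ, d}.
FIRST(Q): from Q->E g c we get {e, g, h}; from Q->e we get {e}. So FIRST(Q) = {e, g, h}.
FIRST(S): from S->A H we get {c, d, e, g, h}; from S->d e g c we get {d}; from S->c d S c we get {c}. So FIRST(S) = {c, d, e, g, h}.
FIRST(H): from H->h c we get {h}; from H->Q S we get {e, g, h}; from H->S h h we get {c, d, e, g, h}. So FIRST(H) = {c, d, e, g, h}.
FOLLOW(S) includes $ since S is the start symbol.
FOLLOW(E): in Q->E g c, E is followed by g c with FIRST {g}. Thus FOLLOW(E) = {g}.
FOLLOW(Q): in H->Q S, Q is followed by S with FIRST {c, d, e, g, h}. Thus FOLLOW(Q) = {c, d, e, g, h}.
FOLLOW(A): in S->A H, A is followed by H with FIRST {c, d, e, g, h}; in E->e A, the suffix after A is empty, so FOLLOW(A) ⊇ FOLLOW(E) = {g}. Thus FOLLOW(A) = {c, d, e, g, h}.
FOLLOW(S): in S->c d S c, S is followed by c with FIRST {c}; in H->Q S, the suffix after S is empty, so FOLLOW(S) ⊇ FOLLOW(H) = {$, c, h}; in H->S h h, S is followed by h h with FIRST {h}. Thus FOLLOW(S) = {$, c, h}.
FOLLOW(H): in S->A H, the suffix after H is empty, so FOLLOW(H) ⊇ FOLLOW(S) = {$, c, h}. Thus FOLLOW(H) = {$, c, h}.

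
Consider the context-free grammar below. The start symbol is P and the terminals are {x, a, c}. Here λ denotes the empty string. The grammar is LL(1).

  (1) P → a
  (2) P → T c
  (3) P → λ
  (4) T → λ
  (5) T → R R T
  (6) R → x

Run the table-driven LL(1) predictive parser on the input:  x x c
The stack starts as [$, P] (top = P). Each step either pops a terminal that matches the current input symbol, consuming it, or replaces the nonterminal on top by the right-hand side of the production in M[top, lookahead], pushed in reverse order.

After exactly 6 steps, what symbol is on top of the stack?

T

     Stack      Input    Action
  1  $ P        x x c $  expand P → T c
  2  $ c T      x x c $  expand T → R R T
  3  $ c T R R  x x c $  expand R → x
  4  $ c T R x  x x c $  match x
  5  $ c T R    x c $    expand R → x
  6  $ c T x    x c $    match x
Stack after step 6: $ c T (top = T).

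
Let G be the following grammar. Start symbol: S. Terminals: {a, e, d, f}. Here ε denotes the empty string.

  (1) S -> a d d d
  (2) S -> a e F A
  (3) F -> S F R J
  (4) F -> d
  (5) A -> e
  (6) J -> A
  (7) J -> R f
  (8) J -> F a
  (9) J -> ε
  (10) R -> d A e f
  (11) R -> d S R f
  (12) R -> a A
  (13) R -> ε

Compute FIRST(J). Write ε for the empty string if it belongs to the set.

{ε, a, d, e, f}

FIRST(S): from S->a d d d we get {a}; from S->a e F A we get {a}. So FIRST(S) = {a}.
FIRST(A): from A->e we get {e}. So FIRST(A) = {e}.
FIRST(R): from R->d A e f we get {d}; from R->d S R f we get {d}; from R->a A we get {a}; from R->ε we get {ε}. So FIRST(R) = {ε, a, d}.
FIRST(F): from F->S F R J we get {a}; from F->d we get {d}. So FIRST(F) = {a, d}.
FIRST(J): from J->A we get {e}; from J->R f we get {a, d, f}; from J->F a we get {a, d}; from J->ε we get {ε}. So FIRST(J) = {ε, a, d, e, f}.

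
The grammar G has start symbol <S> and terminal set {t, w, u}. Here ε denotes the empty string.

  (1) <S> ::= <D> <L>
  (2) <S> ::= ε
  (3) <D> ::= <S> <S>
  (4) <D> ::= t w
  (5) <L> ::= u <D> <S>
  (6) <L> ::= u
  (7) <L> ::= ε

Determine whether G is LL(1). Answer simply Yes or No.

No

FIRST(<S>) = {ε, t, u}
FIRST(<D>) = {ε, t, u}
FIRST(<L>) = {ε, u}
FOLLOW(<S>) = {$, t, u}
FOLLOW(<D>) = {$, t, u}
FOLLOW(<L>) = {$, t, u}
Cell M[<D>, t] receives both <D> ::= <S> <S> and <D> ::= t w — the grammar is not LL(1).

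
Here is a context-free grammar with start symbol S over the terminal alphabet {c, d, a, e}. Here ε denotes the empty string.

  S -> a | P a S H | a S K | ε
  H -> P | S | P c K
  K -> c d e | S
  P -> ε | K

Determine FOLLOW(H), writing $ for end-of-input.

FIRST(S) = {ε, a, c}  (via P a S H)
FIRST(K) = {ε, a, c}  (via S)
FIRST(P) = {ε, a, c}  (via K)
FIRST(H) = {ε, a, c}  (via P, S, P c K)
FOLLOW(S) includes $ since S is the start symbol.
FOLLOW(S): in S->P a S H, S is followed by H with FIRST {ε, a, c}; in S->P a S H, the suffix after S is nullable (adds nothing new); in S->a S K, S is followed by K with FIRST {ε, a, c}; in S->a S K, the suffix after S is nullable (adds nothing new); in H->S, the suffix after S is empty, so FOLLOW(S) ⊇ FOLLOW(H) = {$, a, c}; in K->S, the suffix after S is empty, so FOLLOW(S) ⊇ FOLLOW(K) = {$, a, c}. Thus FOLLOW(S) = {$, a, c}.
FOLLOW(H): in S->P a S H, the suffix after H is empty, so FOLLOW(H) ⊇ FOLLOW(S) = {$, a, c}. Thus FOLLOW(H) = {$, a, c}.
FOLLOW(P): in S->P a S H, P is followed by a S H with FIRST {a}; in H->P, the suffix after P is empty, so FOLLOW(P) ⊇ FOLLOW(H) = {$, a, c}; in H->P c K, P is followed by c K with FIRST {c}. Thus FOLLOW(P) = {$, a, c}.
FOLLOW(K): in S->a S K, the suffix after K is empty, so FOLLOW(K) ⊇ FOLLOW(S) = {$, a, c}; in H->P c K, the suffix after K is empty, so FOLLOW(K) ⊇ FOLLOW(H) = {$, a, c}; in P->K, the suffix after K is empty, so FOLLOW(K) ⊇ FOLLOW(P) = {$, a, c}. Thus FOLLOW(K) = {$, a, c}.

{$, a, c}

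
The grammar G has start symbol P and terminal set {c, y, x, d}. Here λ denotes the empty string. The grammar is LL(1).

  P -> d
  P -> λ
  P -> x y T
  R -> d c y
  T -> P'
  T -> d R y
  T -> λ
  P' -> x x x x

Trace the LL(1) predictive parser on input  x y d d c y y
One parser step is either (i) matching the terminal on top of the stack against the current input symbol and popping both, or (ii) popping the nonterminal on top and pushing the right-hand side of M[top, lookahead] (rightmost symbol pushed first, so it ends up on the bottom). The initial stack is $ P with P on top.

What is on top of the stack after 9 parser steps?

y

step 1: stack=$ P  input=x y d d c y y $  — expand P -> x y T
step 2: stack=$ T y x  input=x y d d c y y $  — match x
step 3: stack=$ T y  input=y d d c y y $  — match y
step 4: stack=$ T  input=d d c y y $  — expand T -> d R y
step 5: stack=$ y R d  input=d d c y y $  — match d
step 6: stack=$ y R  input=d c y y $  — expand R -> d c y
step 7: stack=$ y y c d  input=d c y y $  — match d
step 8: stack=$ y y c  input=c y y $  — match c
step 9: stack=$ y y  input=y y $  — match y
Stack after step 9: $ y (top = y).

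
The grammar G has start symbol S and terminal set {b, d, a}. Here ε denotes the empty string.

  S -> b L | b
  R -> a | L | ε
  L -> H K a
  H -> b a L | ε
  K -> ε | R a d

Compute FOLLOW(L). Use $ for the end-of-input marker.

FIRST(S) = {b}
FIRST(H) = {ε, b}
FIRST(R) = {ε, a, b}  (via L)
FIRST(K) = {ε, a, b}  (via R a d)
FIRST(L) = {a, b}  (via H K a)
FOLLOW(S) includes $ since S is the start symbol.
FOLLOW(S): S appears on no right-hand side. Thus FOLLOW(S) = {$}.
FOLLOW(R): in K->R a d, R is followed by a d with FIRST {a}. Thus FOLLOW(R) = {a}.
FOLLOW(H): in L->H K a, H is followed by K a with FIRST {a, b}. Thus FOLLOW(H) = {a, b}.
FOLLOW(L): in S->b L, the suffix after L is empty, so FOLLOW(L) ⊇ FOLLOW(S) = {$}; in R->L, the suffix after L is empty, so FOLLOW(L) ⊇ FOLLOW(R) = {a}; in H->b a L, the suffix after L is empty, so FOLLOW(L) ⊇ FOLLOW(H) = {a, b}. Thus FOLLOW(L) = {$, a, b}.
FOLLOW(K): in L->H K a, K is followed by a with FIRST {a}. Thus FOLLOW(K) = {a}.

{$, a, b}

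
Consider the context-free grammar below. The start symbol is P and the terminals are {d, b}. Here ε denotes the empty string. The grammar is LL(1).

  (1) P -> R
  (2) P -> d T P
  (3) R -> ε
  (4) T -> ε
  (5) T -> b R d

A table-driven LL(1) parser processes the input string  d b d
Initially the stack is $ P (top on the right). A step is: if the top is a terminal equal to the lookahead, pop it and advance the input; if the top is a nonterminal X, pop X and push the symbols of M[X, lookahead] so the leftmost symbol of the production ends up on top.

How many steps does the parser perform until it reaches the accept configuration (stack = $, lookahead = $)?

     Stack      Input    Action
  1  $ P        d b d $  expand P -> d T P
  2  $ P T d    d b d $  match d
  3  $ P T      b d $    expand T -> b R d
  4  $ P d R b  b d $    match b
  5  $ P d R    d $      expand R -> ε
  6  $ P d      d $      match d
  7  $ P        $        expand P -> R
  8  $ R        $        expand R -> ε
Accept reached after 8 steps.

8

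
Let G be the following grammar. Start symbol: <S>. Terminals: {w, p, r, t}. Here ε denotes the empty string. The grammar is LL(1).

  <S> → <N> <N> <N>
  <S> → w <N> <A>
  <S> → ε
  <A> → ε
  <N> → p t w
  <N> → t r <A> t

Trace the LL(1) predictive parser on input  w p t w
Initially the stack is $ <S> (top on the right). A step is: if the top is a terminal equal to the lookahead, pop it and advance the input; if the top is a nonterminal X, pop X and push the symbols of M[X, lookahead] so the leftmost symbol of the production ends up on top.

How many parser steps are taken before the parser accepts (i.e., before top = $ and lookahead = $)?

step 1: stack=$ <S>  input=w p t w $  — expand <S> → w <N> <A>
step 2: stack=$ <A> <N> w  input=w p t w $  — match w
step 3: stack=$ <A> <N>  input=p t w $  — expand <N> → p t w
step 4: stack=$ <A> w t p  input=p t w $  — match p
step 5: stack=$ <A> w t  input=t w $  — match t
step 6: stack=$ <A> w  input=w $  — match w
step 7: stack=$ <A>  input=$  — expand <A> → ε
Accept reached after 7 steps.

7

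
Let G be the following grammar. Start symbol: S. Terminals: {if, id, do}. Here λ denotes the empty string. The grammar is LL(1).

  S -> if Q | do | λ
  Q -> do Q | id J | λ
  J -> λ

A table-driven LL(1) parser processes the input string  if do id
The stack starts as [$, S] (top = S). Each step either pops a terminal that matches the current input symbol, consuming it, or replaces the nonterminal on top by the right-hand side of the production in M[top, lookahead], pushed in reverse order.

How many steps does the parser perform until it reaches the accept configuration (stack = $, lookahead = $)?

7

step 1: stack=$ S  input=if do id $  — expand S -> if Q
step 2: stack=$ Q if  input=if do id $  — match if
step 3: stack=$ Q  input=do id $  — expand Q -> do Q
step 4: stack=$ Q do  input=do id $  — match do
step 5: stack=$ Q  input=id $  — expand Q -> id J
step 6: stack=$ J id  input=id $  — match id
step 7: stack=$ J  input=$  — expand J -> λ
Accept reached after 7 steps.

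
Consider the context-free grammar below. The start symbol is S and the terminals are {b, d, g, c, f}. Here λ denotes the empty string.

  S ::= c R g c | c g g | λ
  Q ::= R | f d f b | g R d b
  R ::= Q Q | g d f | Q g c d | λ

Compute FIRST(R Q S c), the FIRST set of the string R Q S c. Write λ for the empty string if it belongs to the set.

FIRST(S): from S::=c R g c we get {c}; from S::=c g g we get {c}; from S::=λ we get {λ}. So FIRST(S) = {λ, c}.
FIRST(Q): from Q::=R we get {λ, f, g}; from Q::=f d f b we get {f}; from Q::=g R d b we get {g}. So FIRST(Q) = {λ, f, g}.
FIRST(R): from R::=Q Q we get {λ, f, g}; from R::=g d f we get {g}; from R::=Q g c d we get {f, g}; from R::=λ we get {λ}. So FIRST(R) = {λ, f, g}.
FIRST(R Q S c): take FIRST of each symbol in turn, carrying on past any symbol whose FIRST contains λ; result {c, f, g}.

{c, f, g}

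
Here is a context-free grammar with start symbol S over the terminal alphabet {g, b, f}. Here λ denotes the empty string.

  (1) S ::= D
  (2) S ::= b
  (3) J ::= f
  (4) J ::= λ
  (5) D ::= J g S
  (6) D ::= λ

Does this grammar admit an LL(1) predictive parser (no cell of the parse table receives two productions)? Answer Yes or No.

FIRST(S) = {λ, b, f, g}
FIRST(J) = {λ, f}
FIRST(D) = {λ, f, g}
FOLLOW(S) = {$}
FOLLOW(J) = {g}
FOLLOW(D) = {$}
Each cell of M receives at most one production.

Yes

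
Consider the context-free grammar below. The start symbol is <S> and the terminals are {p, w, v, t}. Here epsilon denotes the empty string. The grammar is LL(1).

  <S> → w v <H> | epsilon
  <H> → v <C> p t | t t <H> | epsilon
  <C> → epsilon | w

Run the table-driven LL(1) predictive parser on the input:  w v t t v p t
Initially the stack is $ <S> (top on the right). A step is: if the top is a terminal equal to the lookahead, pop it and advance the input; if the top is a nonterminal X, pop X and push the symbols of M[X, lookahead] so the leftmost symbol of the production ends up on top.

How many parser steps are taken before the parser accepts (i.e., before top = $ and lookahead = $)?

      Stack        Input            Action
   1  $ <S>        w v t t v p t $  expand <S> → w v <H>
   2  $ <H> v w    w v t t v p t $  match w
   3  $ <H> v      v t t v p t $    match v
   4  $ <H>        t t v p t $      expand <H> → t t <H>
   5  $ <H> t t    t t v p t $      match t
   6  $ <H> t      t v p t $        match t
   7  $ <H>        v p t $          expand <H> → v <C> p t
   8  $ t p <C> v  v p t $          match v
   9  $ t p <C>    p t $            expand <C> → epsilon
  10  $ t p        p t $            match p
  11  $ t          t $              match t
Accept reached after 11 steps.

11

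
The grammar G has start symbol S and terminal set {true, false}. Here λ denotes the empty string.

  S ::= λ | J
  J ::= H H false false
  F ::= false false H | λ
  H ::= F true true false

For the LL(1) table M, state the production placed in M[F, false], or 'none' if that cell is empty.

F ::= false false H

FIRST(F): from F::=false false H we get {false}; from F::=λ we get {λ}. So FIRST(F) = {λ, false}.
FIRST(H): from H::=F true true false we get {false, true}. So FIRST(H) = {false, true}.
FIRST(J): from J::=H H false false we get {false, true}. So FIRST(J) = {false, true}.
FIRST(S): from S::=λ we get {λ}; from S::=J we get {false, true}. So FIRST(S) = {λ, false, true}.
FOLLOW(S) includes $ since S is the start symbol.
FOLLOW(F): in H::=F true true false, F is followed by true true false with FIRST {true}. Thus FOLLOW(F) = {true}.
For F ::= false false H: FIRST(false false H) = {false}, so it goes in M[F, t] for t ∈ {false}.
For F ::= λ: FIRST(λ) = {λ}, so it goes in M[F, t] for t ∈ {}; since λ ∈ FIRST, also for every t ∈ FOLLOW(F) = {true}.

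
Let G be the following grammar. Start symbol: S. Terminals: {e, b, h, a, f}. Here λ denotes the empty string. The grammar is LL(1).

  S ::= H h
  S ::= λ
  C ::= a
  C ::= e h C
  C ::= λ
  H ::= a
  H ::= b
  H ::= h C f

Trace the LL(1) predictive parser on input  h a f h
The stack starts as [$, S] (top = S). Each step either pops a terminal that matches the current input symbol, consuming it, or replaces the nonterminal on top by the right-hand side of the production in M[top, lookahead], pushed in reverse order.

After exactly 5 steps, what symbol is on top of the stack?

step 1: stack=$ S  input=h a f h $  — expand S ::= H h
step 2: stack=$ h H  input=h a f h $  — expand H ::= h C f
step 3: stack=$ h f C h  input=h a f h $  — match h
step 4: stack=$ h f C  input=a f h $  — expand C ::= a
step 5: stack=$ h f a  input=a f h $  — match a
Stack after step 5: $ h f (top = f).

f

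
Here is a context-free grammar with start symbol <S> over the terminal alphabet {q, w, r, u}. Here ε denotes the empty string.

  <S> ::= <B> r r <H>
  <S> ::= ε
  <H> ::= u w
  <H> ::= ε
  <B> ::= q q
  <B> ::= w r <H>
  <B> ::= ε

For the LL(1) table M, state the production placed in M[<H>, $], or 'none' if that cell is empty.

<H> ::= ε

FIRST(<H>): from <H>::=u w we get {u}; from <H>::=ε we get {ε}. So FIRST(<H>) = {ε, u}.
FIRST(<B>): from <B>::=q q we get {q}; from <B>::=w r <H> we get {w}; from <B>::=ε we get {ε}. So FIRST(<B>) = {ε, q, w}.
FIRST(<S>): from <S>::=<B> r r <H> we get {q, r, w}; from <S>::=ε we get {ε}. So FIRST(<S>) = {ε, q, r, w}.
FOLLOW(<S>) includes $ since <S> is the start symbol.
FOLLOW(<S>): <S> appears on no right-hand side. Thus FOLLOW(<S>) = {$}.
FOLLOW(<B>): in <S>::=<B> r r <H>, <B> is followed by r r <H> with FIRST {r}. Thus FOLLOW(<B>) = {r}.
FOLLOW(<H>): in <S>::=<B> r r <H>, the suffix after <H> is empty, so FOLLOW(<H>) ⊇ FOLLOW(<S>) = {$}; in <B>::=w r <H>, the suffix after <H> is empty, so FOLLOW(<H>) ⊇ FOLLOW(<B>) = {r}. Thus FOLLOW(<H>) = {$, r}.
For <H> ::= u w: FIRST(u w) = {u}, so it goes in M[<H>, t] for t ∈ {u}.
For <H> ::= ε: FIRST(ε) = {ε}, so it goes in M[<H>, t] for t ∈ {}; since ε ∈ FIRST, also for every t ∈ FOLLOW(<H>) = {$, r}.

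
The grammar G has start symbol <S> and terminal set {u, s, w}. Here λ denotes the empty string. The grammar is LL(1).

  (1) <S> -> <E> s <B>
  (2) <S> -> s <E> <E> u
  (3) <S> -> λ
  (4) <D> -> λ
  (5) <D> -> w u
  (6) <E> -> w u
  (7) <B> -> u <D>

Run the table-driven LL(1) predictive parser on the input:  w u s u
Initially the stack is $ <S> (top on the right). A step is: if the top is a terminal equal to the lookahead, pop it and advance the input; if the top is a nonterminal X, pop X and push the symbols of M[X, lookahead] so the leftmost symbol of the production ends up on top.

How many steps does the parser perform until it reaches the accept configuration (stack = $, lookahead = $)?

     Stack        Input      Action
  1  $ <S>        w u s u $  expand <S> -> <E> s <B>
  2  $ <B> s <E>  w u s u $  expand <E> -> w u
  3  $ <B> s u w  w u s u $  match w
  4  $ <B> s u    u s u $    match u
  5  $ <B> s      s u $      match s
  6  $ <B>        u $        expand <B> -> u <D>
  7  $ <D> u      u $        match u
  8  $ <D>        $          expand <D> -> λ
Accept reached after 8 steps.

8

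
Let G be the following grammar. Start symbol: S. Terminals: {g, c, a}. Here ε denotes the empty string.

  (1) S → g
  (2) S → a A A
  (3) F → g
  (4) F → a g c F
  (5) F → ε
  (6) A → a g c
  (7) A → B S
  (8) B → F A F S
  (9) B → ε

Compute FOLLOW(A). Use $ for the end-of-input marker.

FIRST(S) = {a, g}
FIRST(F) = {ε, a, g}
FIRST(A) = {a, g}  (via B S)
FIRST(B) = {ε, a, g}  (via F A F S)
FOLLOW(S) includes $ since S is the start symbol.
FOLLOW(F): in F→a g c F, the suffix after F is empty (adds nothing new); in B→F A F S (occurrence 1), F is followed by A F S with FIRST {a, g}; in B→F A F S (occurrence 2), F is followed by S with FIRST {a, g}. Thus FOLLOW(F) = {a, g}.
FOLLOW(B): in A→B S, B is followed by S with FIRST {a, g}. Thus FOLLOW(B) = {a, g}.
FOLLOW(S): in A→B S, the suffix after S is empty, so FOLLOW(S) ⊇ FOLLOW(A) = {$, a, g}; in B→F A F S, the suffix after S is empty, so FOLLOW(S) ⊇ FOLLOW(B) = {a, g}. Thus FOLLOW(S) = {$, a, g}.
FOLLOW(A): in S→a A A (occurrence 1), A is followed by A with FIRST {a, g}; in S→a A A (occurrence 2), the suffix after A is empty, so FOLLOW(A) ⊇ FOLLOW(S) = {$, a, g}; in B→F A F S, A is followed by F S with FIRST {a, g}. Thus FOLLOW(A) = {$, a, g}.

{$, a, g}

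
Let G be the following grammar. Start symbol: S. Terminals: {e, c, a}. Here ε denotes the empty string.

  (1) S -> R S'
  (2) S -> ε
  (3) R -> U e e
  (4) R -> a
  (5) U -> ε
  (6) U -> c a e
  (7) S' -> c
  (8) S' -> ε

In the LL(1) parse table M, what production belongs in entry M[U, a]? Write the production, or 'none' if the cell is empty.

FIRST(U) = {ε, c}
FIRST(S') = {ε, c}
FIRST(R) = {a, c, e}  (via U e e)
FIRST(S) = {ε, a, c, e}  (via R S')
FOLLOW(S) includes $ since S is the start symbol.
FOLLOW(U): in R->U e e, U is followed by e e with FIRST {e}. Thus FOLLOW(U) = {e}.
For U -> ε: FIRST(ε) = {ε}, so it goes in M[U, t] for t ∈ {}; since ε ∈ FIRST, also for every t ∈ FOLLOW(U) = {e}.
For U -> c a e: FIRST(c a e) = {c}, so it goes in M[U, t] for t ∈ {c}.
None of these place a production in M[U, a].

none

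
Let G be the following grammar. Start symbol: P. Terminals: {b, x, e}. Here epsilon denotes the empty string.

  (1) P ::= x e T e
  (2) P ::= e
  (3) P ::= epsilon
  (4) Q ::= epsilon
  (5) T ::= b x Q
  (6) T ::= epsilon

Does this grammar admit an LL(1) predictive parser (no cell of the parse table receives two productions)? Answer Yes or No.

FIRST(P) = {epsilon, e, x}
FIRST(Q) = {epsilon}
FIRST(T) = {epsilon, b}
FOLLOW(P) = {$}
FOLLOW(Q) = {e}
FOLLOW(T) = {e}
Each cell of M receives at most one production.

Yes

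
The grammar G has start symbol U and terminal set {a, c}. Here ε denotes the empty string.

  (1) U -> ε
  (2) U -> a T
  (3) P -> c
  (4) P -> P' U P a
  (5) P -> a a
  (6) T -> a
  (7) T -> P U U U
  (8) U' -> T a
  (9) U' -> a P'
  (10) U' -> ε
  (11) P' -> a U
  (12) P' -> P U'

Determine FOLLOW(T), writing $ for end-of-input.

FIRST(U) = {ε, a}
FIRST(P) = {a, c}  (via P' U P a)
FIRST(T) = {a, c}  (via P U U U)
FIRST(P') = {a, c}  (via P U')
FIRST(U') = {ε, a, c}  (via T a)
FOLLOW(U) includes $ since U is the start symbol.
FOLLOW(U): in P->P' U P a, U is followed by P a with FIRST {a, c}; in T->P U U U (occurrence 1), U is followed by U U with FIRST {ε, a}; in T->P U U U (occurrence 1), the suffix after U is nullable, so FOLLOW(U) ⊇ FOLLOW(T) = {$, a, c}; in T->P U U U (occurrence 2), U is followed by U with FIRST {ε, a}; in T->P U U U (occurrence 2), the suffix after U is nullable, so FOLLOW(U) ⊇ FOLLOW(T) = {$, a, c}; in T->P U U U (occurrence 3), the suffix after U is empty, so FOLLOW(U) ⊇ FOLLOW(T) = {$, a, c}; in P'->a U, the suffix after U is empty, so FOLLOW(U) ⊇ FOLLOW(P') = {a, c}. Thus FOLLOW(U) = {$, a, c}.
FOLLOW(T): in U->a T, the suffix after T is empty, so FOLLOW(T) ⊇ FOLLOW(U) = {$, a, c}; in U'->T a, T is followed by a with FIRST {a}. Thus FOLLOW(T) = {$, a, c}.
FOLLOW(P): in P->P' U P a, P is followed by a with FIRST {a}; in T->P U U U, P is followed by U U U with FIRST {ε, a}; in T->P U U U, the suffix after P is nullable, so FOLLOW(P) ⊇ FOLLOW(T) = {$, a, c}; in P'->P U', P is followed by U' with FIRST {ε, a, c}; in P'->P U', the suffix after P is nullable, so FOLLOW(P) ⊇ FOLLOW(P') = {a, c}. Thus FOLLOW(P) = {$, a, c}.
FOLLOW(U'): in P'->P U', the suffix after U' is empty, so FOLLOW(U') ⊇ FOLLOW(P') = {a, c}. Thus FOLLOW(U') = {a, c}.
FOLLOW(P'): in P->P' U P a, P' is followed by U P a with FIRST {a, c}; in U'->a P', the suffix after P' is empty, so FOLLOW(P') ⊇ FOLLOW(U') = {a, c}. Thus FOLLOW(P') = {a, c}.

{$, a, c}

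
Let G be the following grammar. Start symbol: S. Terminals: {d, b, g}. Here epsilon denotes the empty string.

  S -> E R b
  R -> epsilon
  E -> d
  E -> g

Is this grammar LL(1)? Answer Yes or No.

FIRST(S) = {d, g}
FIRST(R) = {epsilon}
FIRST(E) = {d, g}
FOLLOW(S) = {$}
FOLLOW(R) = {b}
FOLLOW(E) = {b}
Each cell of M receives at most one production.

Yes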